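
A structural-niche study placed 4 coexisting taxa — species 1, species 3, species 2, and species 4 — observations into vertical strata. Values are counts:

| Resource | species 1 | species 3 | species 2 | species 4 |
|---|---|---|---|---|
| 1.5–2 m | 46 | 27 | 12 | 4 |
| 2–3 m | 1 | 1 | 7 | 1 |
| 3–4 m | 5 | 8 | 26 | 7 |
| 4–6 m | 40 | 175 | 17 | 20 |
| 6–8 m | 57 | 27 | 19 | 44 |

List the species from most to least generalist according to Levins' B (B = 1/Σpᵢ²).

Proportions for species 1 (n=149): 46/149=0.3087, 1/149=0.0067, 5/149=0.0336, 40/149=0.2685, 57/149=0.3826
Proportions for species 3 (n=238): 27/238=0.1134, 1/238=0.0042, 8/238=0.0336, 175/238=0.7353, 27/238=0.1134
Proportions for species 2 (n=81): 12/81=0.1481, 7/81=0.0864, 26/81=0.3210, 17/81=0.2099, 19/81=0.2346
Proportions for species 4 (n=76): 4/76=0.0526, 1/76=0.0132, 7/76=0.0921, 20/76=0.2632, 44/76=0.5789
Σp_1ᵢ² = 0.3087² + 0.0067² + 0.0336² + 0.2685² + 0.3826² = 0.095296 + 0.000045 + 0.001129 + 0.072092 + 0.146383 = 0.314945
B_1 = 1 / 0.314945 = 3.1752
Σp_3ᵢ² = 0.1134² + 0.0042² + 0.0336² + 0.7353² + 0.1134² = 0.012860 + 0.000018 + 0.001129 + 0.540666 + 0.012860 = 0.567533
B_3 = 1 / 0.567533 = 1.7620
Σp_2ᵢ² = 0.1481² + 0.0864² + 0.3210² + 0.2099² + 0.2346² = 0.021934 + 0.007465 + 0.103041 + 0.044058 + 0.055037 = 0.231535
B_2 = 1 / 0.231535 = 4.3190
Σp_4ᵢ² = 0.0526² + 0.0132² + 0.0921² + 0.2632² + 0.5789² = 0.002767 + 0.000174 + 0.008482 + 0.069274 + 0.335125 = 0.415822
B_4 = 1 / 0.415822 = 2.4049
Ranking by B (broadest → narrowest): species 2 (4.32) > species 1 (3.18) > species 4 (2.40) > species 3 (1.76)

species 2 > species 1 > species 4 > species 3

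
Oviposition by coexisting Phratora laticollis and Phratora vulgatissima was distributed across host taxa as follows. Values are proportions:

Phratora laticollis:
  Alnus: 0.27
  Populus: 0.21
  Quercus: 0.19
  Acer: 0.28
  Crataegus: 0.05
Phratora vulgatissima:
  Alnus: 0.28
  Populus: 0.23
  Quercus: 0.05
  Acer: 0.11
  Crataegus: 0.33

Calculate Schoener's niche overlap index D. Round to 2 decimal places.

Σ|p₁ᵢ − p₂ᵢ| = 0.01 + 0.02 + 0.14 + 0.17 + 0.28 = 0.62
D = 1 − ½ × 0.62 = 1 − 0.310 = 0.6900

0.69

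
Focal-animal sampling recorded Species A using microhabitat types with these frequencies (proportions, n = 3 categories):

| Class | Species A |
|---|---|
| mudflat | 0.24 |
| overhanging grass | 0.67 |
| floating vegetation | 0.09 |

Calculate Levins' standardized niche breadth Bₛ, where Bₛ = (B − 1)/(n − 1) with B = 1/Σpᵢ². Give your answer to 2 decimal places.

0.47

Σpᵢ² = 0.24² + 0.67² + 0.09² = 0.0576 + 0.4489 + 0.0081 = 0.5146
B = 1 / 0.5146 = 1.9433
Bₛ = (B − 1)/(n − 1) = (1.9433 − 1)/(3 − 1) = 0.9433/2 = 0.4717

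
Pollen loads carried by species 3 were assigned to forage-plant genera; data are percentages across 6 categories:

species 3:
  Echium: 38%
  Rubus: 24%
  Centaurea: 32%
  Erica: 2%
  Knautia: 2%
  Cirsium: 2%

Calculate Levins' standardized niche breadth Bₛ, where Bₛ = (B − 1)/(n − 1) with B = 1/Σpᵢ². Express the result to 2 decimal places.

0.45

Convert percentages to proportions (divide by 100).
Σpᵢ² = 0.38² + 0.24² + 0.32² + 0.02² + 0.02² + 0.02² = 0.1444 + 0.0576 + 0.1024 + 0.0004 + 0.0004 + 0.0004 = 0.3056
B = 1 / 0.3056 = 3.2723
Bₛ = (B − 1)/(n − 1) = (3.2723 − 1)/(6 − 1) = 2.2723/5 = 0.4545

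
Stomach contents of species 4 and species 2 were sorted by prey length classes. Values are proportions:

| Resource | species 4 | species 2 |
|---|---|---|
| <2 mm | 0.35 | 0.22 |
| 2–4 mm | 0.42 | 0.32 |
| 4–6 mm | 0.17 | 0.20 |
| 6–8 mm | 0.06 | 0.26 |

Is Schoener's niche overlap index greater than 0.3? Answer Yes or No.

Σ|p₁ᵢ − p₂ᵢ| = 0.13 + 0.10 + 0.03 + 0.20 = 0.46
D = 1 − ½ × 0.46 = 1 − 0.230 = 0.7700
D = 0.7700 > 0.3 → Yes.

Yes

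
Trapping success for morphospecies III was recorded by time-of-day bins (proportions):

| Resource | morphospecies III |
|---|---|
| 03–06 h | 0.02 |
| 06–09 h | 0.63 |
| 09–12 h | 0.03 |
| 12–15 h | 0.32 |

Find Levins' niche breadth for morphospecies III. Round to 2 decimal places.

2.00

Σpᵢ² = 0.02² + 0.63² + 0.03² + 0.32² = 0.0004 + 0.3969 + 0.0009 + 0.1024 = 0.5006
B = 1 / 0.5006 = 1.9976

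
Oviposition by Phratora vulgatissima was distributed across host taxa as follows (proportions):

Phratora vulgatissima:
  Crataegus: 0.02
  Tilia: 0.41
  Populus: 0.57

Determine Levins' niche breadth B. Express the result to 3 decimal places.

2.027

Σpᵢ² = 0.02² + 0.41² + 0.57² = 0.0004 + 0.1681 + 0.3249 = 0.4934
B = 1 / 0.4934 = 2.02675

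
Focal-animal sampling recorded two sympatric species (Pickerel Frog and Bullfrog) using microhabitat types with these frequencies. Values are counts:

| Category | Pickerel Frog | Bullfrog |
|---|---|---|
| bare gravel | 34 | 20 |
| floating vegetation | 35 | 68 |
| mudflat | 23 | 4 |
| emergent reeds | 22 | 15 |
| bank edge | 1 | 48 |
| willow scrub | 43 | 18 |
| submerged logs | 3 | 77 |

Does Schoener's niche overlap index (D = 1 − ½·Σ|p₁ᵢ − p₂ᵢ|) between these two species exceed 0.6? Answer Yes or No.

No

Proportions for Pickerel Frog (n=161): 34/161=0.2112, 35/161=0.2174, 23/161=0.1429, 22/161=0.1366, 1/161=0.0062, 43/161=0.2671, 3/161=0.0186
Proportions for Bullfrog (n=250): 20/250=0.0800, 68/250=0.2720, 4/250=0.0160, 15/250=0.0600, 48/250=0.1920, 18/250=0.0720, 77/250=0.3080
Σ|p₁ᵢ − p₂ᵢ| = 0.1312 + 0.0546 + 0.1269 + 0.0766 + 0.1858 + 0.1951 + 0.2894 = 1.0596
D = 1 − ½ × 1.0596 = 1 − 0.52980 = 0.47020
D = 0.47020 < 0.6 → No.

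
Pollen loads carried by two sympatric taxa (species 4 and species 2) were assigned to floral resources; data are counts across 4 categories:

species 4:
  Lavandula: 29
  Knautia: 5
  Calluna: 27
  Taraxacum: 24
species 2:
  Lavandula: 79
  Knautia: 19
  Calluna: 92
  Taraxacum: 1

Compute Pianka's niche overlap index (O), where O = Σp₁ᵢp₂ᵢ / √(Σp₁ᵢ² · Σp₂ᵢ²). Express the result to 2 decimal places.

0.86

Proportions for species 4 (n=85): 29/85=0.3412, 5/85=0.0588, 27/85=0.3176, 24/85=0.2824
Proportions for species 2 (n=191): 79/191=0.4136, 19/191=0.0995, 92/191=0.4817, 1/191=0.0052
Σ p₁ᵢp₂ᵢ = 0.141120 + 0.005851 + 0.152988 + 0.001468 = 0.301427
Σp_1ᵢ² = 0.3412² + 0.0588² + 0.3176² + 0.2824² = 0.116417 + 0.003457 + 0.100870 + 0.079750 = 0.300494
Σp_2ᵢ² = 0.4136² + 0.0995² + 0.4817² + 0.0052² = 0.171065 + 0.009900 + 0.232035 + 0.000027 = 0.413027
O = 0.301427 / √(0.300494 × 0.413027) = 0.301427 / 0.3522955 = 0.8556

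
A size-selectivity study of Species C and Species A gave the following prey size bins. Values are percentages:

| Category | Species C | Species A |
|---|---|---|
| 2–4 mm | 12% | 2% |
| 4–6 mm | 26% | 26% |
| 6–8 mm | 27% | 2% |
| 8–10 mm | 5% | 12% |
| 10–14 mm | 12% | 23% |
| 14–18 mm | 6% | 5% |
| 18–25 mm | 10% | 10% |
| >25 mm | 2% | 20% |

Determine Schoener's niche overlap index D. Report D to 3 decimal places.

Convert percentages to proportions (divide by 100).
Σ|p₁ᵢ − p₂ᵢ| = 0.10 + 0.00 + 0.25 + 0.07 + 0.11 + 0.01 + 0.00 + 0.18 = 0.72
D = 1 − ½ × 0.72 = 1 − 0.360 = 0.64000

0.640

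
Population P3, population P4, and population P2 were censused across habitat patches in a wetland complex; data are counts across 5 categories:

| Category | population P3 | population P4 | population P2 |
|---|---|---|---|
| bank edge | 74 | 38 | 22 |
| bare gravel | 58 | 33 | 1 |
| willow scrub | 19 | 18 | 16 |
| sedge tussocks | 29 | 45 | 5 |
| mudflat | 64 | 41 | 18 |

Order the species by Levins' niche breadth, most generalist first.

population P4 > population P3 > population P2

Proportions for population P3 (n=244): 74/244=0.3033, 58/244=0.2377, 19/244=0.0779, 29/244=0.1189, 64/244=0.2623
Proportions for population P4 (n=175): 38/175=0.2171, 33/175=0.1886, 18/175=0.1029, 45/175=0.2571, 41/175=0.2343
Proportions for population P2 (n=62): 22/62=0.3548, 1/62=0.0161, 16/62=0.2581, 5/62=0.0806, 18/62=0.2903
Σp_P3ᵢ² = 0.3033² + 0.2377² + 0.0779² + 0.1189² + 0.2623² = 0.091991 + 0.056501 + 0.006068 + 0.014137 + 0.068801 = 0.237498
B_P3 = 1 / 0.237498 = 4.2106
Σp_P4ᵢ² = 0.2171² + 0.1886² + 0.1029² + 0.2571² + 0.2343² = 0.047132 + 0.035570 + 0.010588 + 0.066100 + 0.054896 = 0.214286
B_P4 = 1 / 0.214286 = 4.6667
Σp_P2ᵢ² = 0.3548² + 0.0161² + 0.2581² + 0.0806² + 0.2903² = 0.125883 + 0.000259 + 0.066616 + 0.006496 + 0.084274 = 0.283528
B_P2 = 1 / 0.283528 = 3.5270
Ranking by B (broadest → narrowest): population P4 (4.67) > population P3 (4.21) > population P2 (3.53)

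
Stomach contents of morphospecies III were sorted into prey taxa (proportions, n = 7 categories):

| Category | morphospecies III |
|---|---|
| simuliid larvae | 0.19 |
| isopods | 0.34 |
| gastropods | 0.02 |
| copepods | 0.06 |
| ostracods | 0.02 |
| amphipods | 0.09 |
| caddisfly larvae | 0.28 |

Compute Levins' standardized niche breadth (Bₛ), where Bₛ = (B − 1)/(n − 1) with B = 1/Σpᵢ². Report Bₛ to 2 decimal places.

0.52

Σpᵢ² = 0.19² + 0.34² + 0.02² + 0.06² + 0.02² + 0.09² + 0.28² = 0.0361 + 0.1156 + 0.0004 + 0.0036 + 0.0004 + 0.0081 + 0.0784 = 0.2426
B = 1 / 0.2426 = 4.1220
Bₛ = (B − 1)/(n − 1) = (4.1220 − 1)/(7 − 1) = 3.1220/6 = 0.5203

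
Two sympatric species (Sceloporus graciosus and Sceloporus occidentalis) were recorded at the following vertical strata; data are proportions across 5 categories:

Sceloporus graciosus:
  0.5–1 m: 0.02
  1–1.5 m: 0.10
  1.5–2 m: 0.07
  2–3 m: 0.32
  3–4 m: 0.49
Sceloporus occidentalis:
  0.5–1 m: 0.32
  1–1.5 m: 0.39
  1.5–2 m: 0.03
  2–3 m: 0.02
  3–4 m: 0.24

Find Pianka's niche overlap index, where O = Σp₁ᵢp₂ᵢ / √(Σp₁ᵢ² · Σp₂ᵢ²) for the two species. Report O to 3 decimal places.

Σ p₁ᵢp₂ᵢ = 0.0064 + 0.0390 + 0.0021 + 0.0064 + 0.1176 = 0.1715
Σp_1ᵢ² = 0.02² + 0.10² + 0.07² + 0.32² + 0.49² = 0.0004 + 0.0100 + 0.0049 + 0.1024 + 0.2401 = 0.3578
Σp_2ᵢ² = 0.32² + 0.39² + 0.03² + 0.02² + 0.24² = 0.1024 + 0.1521 + 0.0009 + 0.0004 + 0.0576 = 0.3134
O = 0.1715 / √(0.3578 × 0.3134) = 0.1715 / 0.334865 = 0.51215

0.512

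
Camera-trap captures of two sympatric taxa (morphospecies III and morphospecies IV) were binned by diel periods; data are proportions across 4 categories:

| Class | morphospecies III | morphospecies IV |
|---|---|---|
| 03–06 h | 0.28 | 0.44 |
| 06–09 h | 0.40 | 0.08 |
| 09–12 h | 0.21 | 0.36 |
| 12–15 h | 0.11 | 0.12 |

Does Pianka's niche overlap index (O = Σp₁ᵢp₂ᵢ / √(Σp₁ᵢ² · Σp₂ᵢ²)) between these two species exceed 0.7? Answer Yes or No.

Σ p₁ᵢp₂ᵢ = 0.1232 + 0.0320 + 0.0756 + 0.0132 = 0.2440
Σp_1ᵢ² = 0.28² + 0.40² + 0.21² + 0.11² = 0.0784 + 0.1600 + 0.0441 + 0.0121 = 0.2946
Σp_2ᵢ² = 0.44² + 0.08² + 0.36² + 0.12² = 0.1936 + 0.0064 + 0.1296 + 0.0144 = 0.3440
O = 0.2440 / √(0.2946 × 0.3440) = 0.2440 / 0.31834 = 0.7665
O = 0.7665 > 0.7 → Yes.

Yes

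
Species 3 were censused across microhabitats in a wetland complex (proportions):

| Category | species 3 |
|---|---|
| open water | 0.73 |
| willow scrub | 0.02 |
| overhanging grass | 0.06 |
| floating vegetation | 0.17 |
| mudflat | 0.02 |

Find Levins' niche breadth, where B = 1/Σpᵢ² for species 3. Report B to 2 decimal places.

Σpᵢ² = 0.73² + 0.02² + 0.06² + 0.17² + 0.02² = 0.5329 + 0.0004 + 0.0036 + 0.0289 + 0.0004 = 0.5662
B = 1 / 0.5662 = 1.7662

1.77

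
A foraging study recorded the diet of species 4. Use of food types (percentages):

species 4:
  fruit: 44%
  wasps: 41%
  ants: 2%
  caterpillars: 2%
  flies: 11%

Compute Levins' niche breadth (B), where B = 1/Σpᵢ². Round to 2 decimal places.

Convert percentages to proportions (divide by 100).
Σpᵢ² = 0.44² + 0.41² + 0.02² + 0.02² + 0.11² = 0.1936 + 0.1681 + 0.0004 + 0.0004 + 0.0121 = 0.3746
B = 1 / 0.3746 = 2.6695

2.67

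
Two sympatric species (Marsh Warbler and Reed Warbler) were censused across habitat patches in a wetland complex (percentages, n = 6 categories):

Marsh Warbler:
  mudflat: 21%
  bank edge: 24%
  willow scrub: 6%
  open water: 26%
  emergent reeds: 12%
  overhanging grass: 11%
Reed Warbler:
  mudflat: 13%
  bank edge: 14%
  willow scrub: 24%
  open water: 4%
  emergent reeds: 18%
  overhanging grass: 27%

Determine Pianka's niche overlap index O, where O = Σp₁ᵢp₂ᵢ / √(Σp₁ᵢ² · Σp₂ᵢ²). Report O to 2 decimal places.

Convert percentages to proportions (divide by 100).
Σ p₁ᵢp₂ᵢ = 0.0273 + 0.0336 + 0.0144 + 0.0104 + 0.0216 + 0.0297 = 0.1370
Σp_1ᵢ² = 0.21² + 0.24² + 0.06² + 0.26² + 0.12² + 0.11² = 0.0441 + 0.0576 + 0.0036 + 0.0676 + 0.0144 + 0.0121 = 0.1994
Σp_2ᵢ² = 0.13² + 0.14² + 0.24² + 0.04² + 0.18² + 0.27² = 0.0169 + 0.0196 + 0.0576 + 0.0016 + 0.0324 + 0.0729 = 0.2010
O = 0.1370 / √(0.1994 × 0.2010) = 0.1370 / 0.20020 = 0.6843

0.68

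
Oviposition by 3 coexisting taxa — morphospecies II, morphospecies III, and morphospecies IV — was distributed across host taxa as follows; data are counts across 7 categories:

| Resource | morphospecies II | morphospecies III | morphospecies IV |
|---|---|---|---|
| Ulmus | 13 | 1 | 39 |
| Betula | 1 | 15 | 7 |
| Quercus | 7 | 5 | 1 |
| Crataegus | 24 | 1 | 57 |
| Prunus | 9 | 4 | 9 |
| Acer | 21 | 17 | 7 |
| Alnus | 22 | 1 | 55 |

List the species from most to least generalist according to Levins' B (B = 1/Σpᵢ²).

morphospecies II > morphospecies IV > morphospecies III

Proportions for morphospecies II (n=97): 13/97=0.1340, 1/97=0.0103, 7/97=0.0722, 24/97=0.2474, 9/97=0.0928, 21/97=0.2165, 22/97=0.2268
Proportions for morphospecies III (n=44): 1/44=0.0227, 15/44=0.3409, 5/44=0.1136, 1/44=0.0227, 4/44=0.0909, 17/44=0.3864, 1/44=0.0227
Proportions for morphospecies IV (n=175): 39/175=0.2229, 7/175=0.0400, 1/175=0.0057, 57/175=0.3257, 9/175=0.0514, 7/175=0.0400, 55/175=0.3143
Σp_IIᵢ² = 0.1340² + 0.0103² + 0.0722² + 0.2474² + 0.0928² + 0.2165² + 0.2268² = 0.017956 + 0.000106 + 0.005213 + 0.061207 + 0.008612 + 0.046872 + 0.051438 = 0.191404
B_II = 1 / 0.191404 = 5.2246
Σp_IIIᵢ² = 0.0227² + 0.3409² + 0.1136² + 0.0227² + 0.0909² + 0.3864² + 0.0227² = 0.000515 + 0.116213 + 0.012905 + 0.000515 + 0.008263 + 0.149305 + 0.000515 = 0.288231
B_III = 1 / 0.288231 = 3.4694
Σp_IVᵢ² = 0.2229² + 0.0400² + 0.0057² + 0.3257² + 0.0514² + 0.0400² + 0.3143² = 0.049684 + 0.001600 + 0.000032 + 0.106080 + 0.002642 + 0.001600 + 0.098784 = 0.260422
B_IV = 1 / 0.260422 = 3.8399
Ranking by B (broadest → narrowest): morphospecies II (5.22) > morphospecies IV (3.84) > morphospecies III (3.47)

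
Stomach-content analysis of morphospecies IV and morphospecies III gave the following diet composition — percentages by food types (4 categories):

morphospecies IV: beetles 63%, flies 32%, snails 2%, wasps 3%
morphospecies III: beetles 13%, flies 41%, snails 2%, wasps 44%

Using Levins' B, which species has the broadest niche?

morphospecies III

Convert percentages to proportions (divide by 100).
Σp_IVᵢ² = 0.63² + 0.32² + 0.02² + 0.03² = 0.3969 + 0.1024 + 0.0004 + 0.0009 = 0.5006
B_IV = 1 / 0.5006 = 1.9976
Σp_IIIᵢ² = 0.13² + 0.41² + 0.02² + 0.44² = 0.0169 + 0.1681 + 0.0004 + 0.1936 = 0.3790
B_III = 1 / 0.3790 = 2.6385
Highest B → broadest niche (most generalist): morphospecies III (B = 2.64).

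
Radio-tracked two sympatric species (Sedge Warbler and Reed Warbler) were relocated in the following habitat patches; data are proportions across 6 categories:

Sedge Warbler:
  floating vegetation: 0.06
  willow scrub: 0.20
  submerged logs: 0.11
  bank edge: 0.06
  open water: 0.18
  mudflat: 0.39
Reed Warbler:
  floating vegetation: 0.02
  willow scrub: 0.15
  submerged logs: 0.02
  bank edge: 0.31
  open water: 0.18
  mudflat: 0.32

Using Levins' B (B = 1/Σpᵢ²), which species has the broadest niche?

Σp_Sedgᵢ² = 0.06² + 0.20² + 0.11² + 0.06² + 0.18² + 0.39² = 0.0036 + 0.0400 + 0.0121 + 0.0036 + 0.0324 + 0.1521 = 0.2438
B_Sedg = 1 / 0.2438 = 4.1017
Σp_Reedᵢ² = 0.02² + 0.15² + 0.02² + 0.31² + 0.18² + 0.32² = 0.0004 + 0.0225 + 0.0004 + 0.0961 + 0.0324 + 0.1024 = 0.2542
B_Reed = 1 / 0.2542 = 3.9339
Highest B → broadest niche (most generalist): Sedge Warbler (B = 4.10).

Sedge Warbler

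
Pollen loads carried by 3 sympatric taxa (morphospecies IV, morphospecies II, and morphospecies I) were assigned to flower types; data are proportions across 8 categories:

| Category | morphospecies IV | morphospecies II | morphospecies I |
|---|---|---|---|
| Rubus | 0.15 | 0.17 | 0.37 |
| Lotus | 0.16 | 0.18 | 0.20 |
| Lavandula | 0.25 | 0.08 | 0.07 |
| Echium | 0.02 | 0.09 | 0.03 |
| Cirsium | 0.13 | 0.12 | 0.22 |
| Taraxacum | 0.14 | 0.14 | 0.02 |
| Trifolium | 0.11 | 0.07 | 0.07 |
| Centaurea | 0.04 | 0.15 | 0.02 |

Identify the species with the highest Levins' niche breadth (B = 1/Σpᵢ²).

morphospecies II

Σp_IVᵢ² = 0.15² + 0.16² + 0.25² + 0.02² + 0.13² + 0.14² + 0.11² + 0.04² = 0.0225 + 0.0256 + 0.0625 + 0.0004 + 0.0169 + 0.0196 + 0.0121 + 0.0016 = 0.1612
B_IV = 1 / 0.1612 = 6.2035
Σp_IIᵢ² = 0.17² + 0.18² + 0.08² + 0.09² + 0.12² + 0.14² + 0.07² + 0.15² = 0.0289 + 0.0324 + 0.0064 + 0.0081 + 0.0144 + 0.0196 + 0.0049 + 0.0225 = 0.1372
B_II = 1 / 0.1372 = 7.2886
Σp_Iᵢ² = 0.37² + 0.20² + 0.07² + 0.03² + 0.22² + 0.02² + 0.07² + 0.02² = 0.1369 + 0.0400 + 0.0049 + 0.0009 + 0.0484 + 0.0004 + 0.0049 + 0.0004 = 0.2368
B_I = 1 / 0.2368 = 4.2230
Highest B → broadest niche (most generalist): morphospecies II (B = 7.29).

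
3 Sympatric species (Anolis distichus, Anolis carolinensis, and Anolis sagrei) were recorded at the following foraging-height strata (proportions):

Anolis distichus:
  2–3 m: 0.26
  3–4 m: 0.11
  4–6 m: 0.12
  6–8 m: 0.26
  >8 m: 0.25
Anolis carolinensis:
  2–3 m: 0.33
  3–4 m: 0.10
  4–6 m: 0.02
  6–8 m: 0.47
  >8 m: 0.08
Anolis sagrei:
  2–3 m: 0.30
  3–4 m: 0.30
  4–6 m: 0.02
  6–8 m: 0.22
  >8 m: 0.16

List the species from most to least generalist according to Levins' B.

Σp_distᵢ² = 0.26² + 0.11² + 0.12² + 0.26² + 0.25² = 0.0676 + 0.0121 + 0.0144 + 0.0676 + 0.0625 = 0.2242
B_dist = 1 / 0.2242 = 4.4603
Σp_caroᵢ² = 0.33² + 0.10² + 0.02² + 0.47² + 0.08² = 0.1089 + 0.0100 + 0.0004 + 0.2209 + 0.0064 = 0.3466
B_caro = 1 / 0.3466 = 2.8852
Σp_sagrᵢ² = 0.30² + 0.30² + 0.02² + 0.22² + 0.16² = 0.0900 + 0.0900 + 0.0004 + 0.0484 + 0.0256 = 0.2544
B_sagr = 1 / 0.2544 = 3.9308
Ranking by B (broadest → narrowest): Anolis distichus (4.46) > Anolis sagrei (3.93) > Anolis carolinensis (2.89)

Anolis distichus > Anolis sagrei > Anolis carolinensis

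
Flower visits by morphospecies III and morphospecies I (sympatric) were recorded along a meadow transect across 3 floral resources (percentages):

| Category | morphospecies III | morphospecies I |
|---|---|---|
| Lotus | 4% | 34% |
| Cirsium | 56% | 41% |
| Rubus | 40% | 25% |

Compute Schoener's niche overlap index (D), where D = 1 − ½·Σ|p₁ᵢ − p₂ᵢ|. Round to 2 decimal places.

0.70

Convert percentages to proportions (divide by 100).
Σ|p₁ᵢ − p₂ᵢ| = 0.30 + 0.15 + 0.15 = 0.60
D = 1 − ½ × 0.60 = 1 − 0.300 = 0.7000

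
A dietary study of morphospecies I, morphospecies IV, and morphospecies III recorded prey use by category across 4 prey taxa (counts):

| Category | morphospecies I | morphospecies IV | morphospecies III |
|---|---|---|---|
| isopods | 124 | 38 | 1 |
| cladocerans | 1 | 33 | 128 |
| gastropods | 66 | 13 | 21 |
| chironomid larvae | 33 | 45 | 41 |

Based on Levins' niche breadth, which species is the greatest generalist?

morphospecies IV

Proportions for morphospecies I (n=224): 124/224=0.5536, 1/224=0.0045, 66/224=0.2946, 33/224=0.1473
Proportions for morphospecies IV (n=129): 38/129=0.2946, 33/129=0.2558, 13/129=0.1008, 45/129=0.3488
Proportions for morphospecies III (n=191): 1/191=0.0052, 128/191=0.6702, 21/191=0.1099, 41/191=0.2147
Σp_Iᵢ² = 0.5536² + 0.0045² + 0.2946² + 0.1473² = 0.306473 + 0.000020 + 0.086789 + 0.021697 = 0.414979
B_I = 1 / 0.414979 = 2.4098
Σp_IVᵢ² = 0.2946² + 0.2558² + 0.1008² + 0.3488² = 0.086789 + 0.065434 + 0.010161 + 0.121661 = 0.284045
B_IV = 1 / 0.284045 = 3.5206
Σp_IIIᵢ² = 0.0052² + 0.6702² + 0.1099² + 0.2147² = 0.000027 + 0.449168 + 0.012078 + 0.046096 = 0.507369
B_III = 1 / 0.507369 = 1.9710
Highest B → broadest niche (most generalist): morphospecies IV (B = 3.52).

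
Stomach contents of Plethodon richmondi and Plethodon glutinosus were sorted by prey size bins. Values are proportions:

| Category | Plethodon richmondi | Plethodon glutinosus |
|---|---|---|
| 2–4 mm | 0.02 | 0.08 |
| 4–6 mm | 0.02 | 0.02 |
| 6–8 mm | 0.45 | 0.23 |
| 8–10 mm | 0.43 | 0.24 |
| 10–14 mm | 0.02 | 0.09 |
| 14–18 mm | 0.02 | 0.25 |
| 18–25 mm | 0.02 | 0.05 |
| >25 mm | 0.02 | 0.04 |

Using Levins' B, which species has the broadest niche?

Plethodon glutinosus

Σp_richᵢ² = 0.02² + 0.02² + 0.45² + 0.43² + 0.02² + 0.02² + 0.02² + 0.02² = 0.0004 + 0.0004 + 0.2025 + 0.1849 + 0.0004 + 0.0004 + 0.0004 + 0.0004 = 0.3898
B_rich = 1 / 0.3898 = 2.5654
Σp_glutᵢ² = 0.08² + 0.02² + 0.23² + 0.24² + 0.09² + 0.25² + 0.05² + 0.04² = 0.0064 + 0.0004 + 0.0529 + 0.0576 + 0.0081 + 0.0625 + 0.0025 + 0.0016 = 0.1920
B_glut = 1 / 0.1920 = 5.2083
Highest B → broadest niche (most generalist): Plethodon glutinosus (B = 5.21).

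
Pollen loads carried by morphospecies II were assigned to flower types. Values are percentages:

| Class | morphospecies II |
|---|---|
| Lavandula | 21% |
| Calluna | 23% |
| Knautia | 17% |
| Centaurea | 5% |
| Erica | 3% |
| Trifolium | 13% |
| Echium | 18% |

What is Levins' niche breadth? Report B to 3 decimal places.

5.599

Convert percentages to proportions (divide by 100).
Σpᵢ² = 0.21² + 0.23² + 0.17² + 0.05² + 0.03² + 0.13² + 0.18² = 0.0441 + 0.0529 + 0.0289 + 0.0025 + 0.0009 + 0.0169 + 0.0324 = 0.1786
B = 1 / 0.1786 = 5.59910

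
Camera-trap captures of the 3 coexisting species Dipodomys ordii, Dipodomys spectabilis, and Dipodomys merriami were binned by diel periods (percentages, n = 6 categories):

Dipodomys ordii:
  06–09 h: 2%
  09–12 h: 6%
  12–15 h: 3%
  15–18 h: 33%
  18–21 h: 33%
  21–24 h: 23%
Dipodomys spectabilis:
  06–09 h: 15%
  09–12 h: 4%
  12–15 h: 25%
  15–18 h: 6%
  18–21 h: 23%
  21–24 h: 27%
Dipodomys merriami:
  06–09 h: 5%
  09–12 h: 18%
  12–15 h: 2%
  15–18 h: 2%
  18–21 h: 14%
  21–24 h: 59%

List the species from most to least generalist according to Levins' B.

Dipodomys spectabilis > Dipodomys ordii > Dipodomys merriami

Convert percentages to proportions (divide by 100).
Σp_ordiᵢ² = 0.02² + 0.06² + 0.03² + 0.33² + 0.33² + 0.23² = 0.0004 + 0.0036 + 0.0009 + 0.1089 + 0.1089 + 0.0529 = 0.2756
B_ordi = 1 / 0.2756 = 3.6284
Σp_specᵢ² = 0.15² + 0.04² + 0.25² + 0.06² + 0.23² + 0.27² = 0.0225 + 0.0016 + 0.0625 + 0.0036 + 0.0529 + 0.0729 = 0.2160
B_spec = 1 / 0.2160 = 4.6296
Σp_merrᵢ² = 0.05² + 0.18² + 0.02² + 0.02² + 0.14² + 0.59² = 0.0025 + 0.0324 + 0.0004 + 0.0004 + 0.0196 + 0.3481 = 0.4034
B_merr = 1 / 0.4034 = 2.4789
Ranking by B (broadest → narrowest): Dipodomys spectabilis (4.63) > Dipodomys ordii (3.63) > Dipodomys merriami (2.48)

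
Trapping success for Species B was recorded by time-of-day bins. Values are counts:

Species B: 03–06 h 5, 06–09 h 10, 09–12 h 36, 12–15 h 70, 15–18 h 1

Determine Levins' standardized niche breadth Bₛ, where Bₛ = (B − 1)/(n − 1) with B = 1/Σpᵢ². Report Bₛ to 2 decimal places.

0.34

Proportions for Species B (n=122): 5/122=0.0410, 10/122=0.0820, 36/122=0.2951, 70/122=0.5738, 1/122=0.0082
Σpᵢ² = 0.0410² + 0.0820² + 0.2951² + 0.5738² + 0.0082² = 0.001681 + 0.006724 + 0.087084 + 0.329246 + 0.000067 = 0.424802
B = 1 / 0.424802 = 2.3540
Bₛ = (B − 1)/(n − 1) = (2.3540 − 1)/(5 − 1) = 1.3540/4 = 0.3385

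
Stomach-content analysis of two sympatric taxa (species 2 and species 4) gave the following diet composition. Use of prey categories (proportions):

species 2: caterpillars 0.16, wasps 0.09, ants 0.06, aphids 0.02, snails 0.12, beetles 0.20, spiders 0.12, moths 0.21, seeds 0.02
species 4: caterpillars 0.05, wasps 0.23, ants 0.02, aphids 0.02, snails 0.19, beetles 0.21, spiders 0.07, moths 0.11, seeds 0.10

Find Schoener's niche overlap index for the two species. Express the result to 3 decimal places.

Σ|p₁ᵢ − p₂ᵢ| = 0.11 + 0.14 + 0.04 + 0.00 + 0.07 + 0.01 + 0.05 + 0.10 + 0.08 = 0.60
D = 1 − ½ × 0.60 = 1 − 0.300 = 0.70000

0.700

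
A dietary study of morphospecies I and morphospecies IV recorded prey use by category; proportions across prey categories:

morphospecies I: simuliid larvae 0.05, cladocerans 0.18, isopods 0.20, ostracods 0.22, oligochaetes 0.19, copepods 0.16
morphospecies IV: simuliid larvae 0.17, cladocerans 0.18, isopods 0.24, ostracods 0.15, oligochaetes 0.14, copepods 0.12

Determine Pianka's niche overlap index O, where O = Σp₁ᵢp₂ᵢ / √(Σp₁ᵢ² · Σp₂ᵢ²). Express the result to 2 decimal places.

0.93

Σ p₁ᵢp₂ᵢ = 0.0085 + 0.0324 + 0.0480 + 0.0330 + 0.0266 + 0.0192 = 0.1677
Σp_1ᵢ² = 0.05² + 0.18² + 0.20² + 0.22² + 0.19² + 0.16² = 0.0025 + 0.0324 + 0.0400 + 0.0484 + 0.0361 + 0.0256 = 0.1850
Σp_2ᵢ² = 0.17² + 0.18² + 0.24² + 0.15² + 0.14² + 0.12² = 0.0289 + 0.0324 + 0.0576 + 0.0225 + 0.0196 + 0.0144 = 0.1754
O = 0.1677 / √(0.1850 × 0.1754) = 0.1677 / 0.18014 = 0.9309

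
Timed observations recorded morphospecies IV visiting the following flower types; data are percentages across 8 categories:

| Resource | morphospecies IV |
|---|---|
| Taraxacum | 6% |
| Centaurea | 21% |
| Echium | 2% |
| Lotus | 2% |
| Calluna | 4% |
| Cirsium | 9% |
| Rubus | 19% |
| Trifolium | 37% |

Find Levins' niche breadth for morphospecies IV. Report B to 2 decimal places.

Convert percentages to proportions (divide by 100).
Σpᵢ² = 0.06² + 0.21² + 0.02² + 0.02² + 0.04² + 0.09² + 0.19² + 0.37² = 0.0036 + 0.0441 + 0.0004 + 0.0004 + 0.0016 + 0.0081 + 0.0361 + 0.1369 = 0.2312
B = 1 / 0.2312 = 4.3253

4.33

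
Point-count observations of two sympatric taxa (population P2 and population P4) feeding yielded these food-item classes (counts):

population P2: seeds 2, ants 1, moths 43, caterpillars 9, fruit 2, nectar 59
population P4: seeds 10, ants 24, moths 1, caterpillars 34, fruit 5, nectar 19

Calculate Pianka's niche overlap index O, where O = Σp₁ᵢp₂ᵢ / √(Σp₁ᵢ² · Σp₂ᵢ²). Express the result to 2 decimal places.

0.44

Proportions for population P2 (n=116): 2/116=0.0172, 1/116=0.0086, 43/116=0.3707, 9/116=0.0776, 2/116=0.0172, 59/116=0.5086
Proportions for population P4 (n=93): 10/93=0.1075, 24/93=0.2581, 1/93=0.0108, 34/93=0.3656, 5/93=0.0538, 19/93=0.2043
Σ p₁ᵢp₂ᵢ = 0.001849 + 0.002220 + 0.004004 + 0.028371 + 0.000925 + 0.103907 = 0.141276
Σp_1ᵢ² = 0.0172² + 0.0086² + 0.3707² + 0.0776² + 0.0172² + 0.5086² = 0.000296 + 0.000074 + 0.137418 + 0.006022 + 0.000296 + 0.258674 = 0.402780
Σp_2ᵢ² = 0.1075² + 0.2581² + 0.0108² + 0.3656² + 0.0538² + 0.2043² = 0.011556 + 0.066616 + 0.000117 + 0.133663 + 0.002894 + 0.041738 = 0.256584
O = 0.141276 / √(0.402780 × 0.256584) = 0.141276 / 0.3214761 = 0.4395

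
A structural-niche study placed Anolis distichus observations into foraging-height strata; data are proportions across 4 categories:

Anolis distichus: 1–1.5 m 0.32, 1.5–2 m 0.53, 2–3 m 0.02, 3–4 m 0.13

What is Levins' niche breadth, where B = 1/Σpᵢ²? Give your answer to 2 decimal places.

Σpᵢ² = 0.32² + 0.53² + 0.02² + 0.13² = 0.1024 + 0.2809 + 0.0004 + 0.0169 = 0.4006
B = 1 / 0.4006 = 2.4963

2.50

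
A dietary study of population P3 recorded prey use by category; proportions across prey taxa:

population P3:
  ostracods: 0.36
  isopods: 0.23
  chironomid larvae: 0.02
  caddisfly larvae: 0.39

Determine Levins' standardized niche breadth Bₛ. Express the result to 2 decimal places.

Σpᵢ² = 0.36² + 0.23² + 0.02² + 0.39² = 0.1296 + 0.0529 + 0.0004 + 0.1521 = 0.3350
B = 1 / 0.3350 = 2.9851
Bₛ = (B − 1)/(n − 1) = (2.9851 − 1)/(4 − 1) = 1.9851/3 = 0.6617

0.66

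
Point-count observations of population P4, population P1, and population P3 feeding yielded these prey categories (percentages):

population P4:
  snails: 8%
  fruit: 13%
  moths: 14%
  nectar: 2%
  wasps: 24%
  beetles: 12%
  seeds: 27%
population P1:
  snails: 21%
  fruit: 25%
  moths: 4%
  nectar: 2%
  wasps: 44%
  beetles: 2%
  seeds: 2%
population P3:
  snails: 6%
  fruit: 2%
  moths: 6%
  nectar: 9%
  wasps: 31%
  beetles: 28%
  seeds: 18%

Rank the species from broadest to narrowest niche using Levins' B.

Convert percentages to proportions (divide by 100).
Σp_P4ᵢ² = 0.08² + 0.13² + 0.14² + 0.02² + 0.24² + 0.12² + 0.27² = 0.0064 + 0.0169 + 0.0196 + 0.0004 + 0.0576 + 0.0144 + 0.0729 = 0.1882
B_P4 = 1 / 0.1882 = 5.3135
Σp_P1ᵢ² = 0.21² + 0.25² + 0.04² + 0.02² + 0.44² + 0.02² + 0.02² = 0.0441 + 0.0625 + 0.0016 + 0.0004 + 0.1936 + 0.0004 + 0.0004 = 0.3030
B_P1 = 1 / 0.3030 = 3.3003
Σp_P3ᵢ² = 0.06² + 0.02² + 0.06² + 0.09² + 0.31² + 0.28² + 0.18² = 0.0036 + 0.0004 + 0.0036 + 0.0081 + 0.0961 + 0.0784 + 0.0324 = 0.2226
B_P3 = 1 / 0.2226 = 4.4924
Ranking by B (broadest → narrowest): population P4 (5.31) > population P3 (4.49) > population P1 (3.30)

population P4 > population P3 > population P1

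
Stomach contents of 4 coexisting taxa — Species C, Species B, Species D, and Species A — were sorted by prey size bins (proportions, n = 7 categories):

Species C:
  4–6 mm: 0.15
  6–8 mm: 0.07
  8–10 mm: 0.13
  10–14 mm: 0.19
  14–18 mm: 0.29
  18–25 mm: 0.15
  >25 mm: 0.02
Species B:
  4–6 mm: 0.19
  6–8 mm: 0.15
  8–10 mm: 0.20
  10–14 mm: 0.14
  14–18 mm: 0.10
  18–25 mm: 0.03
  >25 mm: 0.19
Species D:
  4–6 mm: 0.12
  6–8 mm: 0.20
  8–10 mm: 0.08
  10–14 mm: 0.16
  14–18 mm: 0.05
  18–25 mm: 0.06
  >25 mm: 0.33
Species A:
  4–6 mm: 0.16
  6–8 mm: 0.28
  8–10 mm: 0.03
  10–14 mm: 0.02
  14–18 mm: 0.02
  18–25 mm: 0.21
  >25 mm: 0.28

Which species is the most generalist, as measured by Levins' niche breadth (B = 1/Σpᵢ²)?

Species B

Σp_Cᵢ² = 0.15² + 0.07² + 0.13² + 0.19² + 0.29² + 0.15² + 0.02² = 0.0225 + 0.0049 + 0.0169 + 0.0361 + 0.0841 + 0.0225 + 0.0004 = 0.1874
B_C = 1 / 0.1874 = 5.3362
Σp_Bᵢ² = 0.19² + 0.15² + 0.20² + 0.14² + 0.10² + 0.03² + 0.19² = 0.0361 + 0.0225 + 0.0400 + 0.0196 + 0.0100 + 0.0009 + 0.0361 = 0.1652
B_B = 1 / 0.1652 = 6.0533
Σp_Dᵢ² = 0.12² + 0.20² + 0.08² + 0.16² + 0.05² + 0.06² + 0.33² = 0.0144 + 0.0400 + 0.0064 + 0.0256 + 0.0025 + 0.0036 + 0.1089 = 0.2014
B_D = 1 / 0.2014 = 4.9652
Σp_Aᵢ² = 0.16² + 0.28² + 0.03² + 0.02² + 0.02² + 0.21² + 0.28² = 0.0256 + 0.0784 + 0.0009 + 0.0004 + 0.0004 + 0.0441 + 0.0784 = 0.2282
B_A = 1 / 0.2282 = 4.3821
Highest B → broadest niche (most generalist): Species B (B = 6.05).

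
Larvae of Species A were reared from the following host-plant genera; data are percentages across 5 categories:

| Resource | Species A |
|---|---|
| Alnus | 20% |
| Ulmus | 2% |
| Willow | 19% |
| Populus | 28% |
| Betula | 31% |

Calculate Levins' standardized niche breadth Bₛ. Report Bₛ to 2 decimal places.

0.75

Convert percentages to proportions (divide by 100).
Σpᵢ² = 0.20² + 0.02² + 0.19² + 0.28² + 0.31² = 0.0400 + 0.0004 + 0.0361 + 0.0784 + 0.0961 = 0.2510
B = 1 / 0.2510 = 3.9841
Bₛ = (B − 1)/(n − 1) = (3.9841 − 1)/(5 − 1) = 2.9841/4 = 0.7460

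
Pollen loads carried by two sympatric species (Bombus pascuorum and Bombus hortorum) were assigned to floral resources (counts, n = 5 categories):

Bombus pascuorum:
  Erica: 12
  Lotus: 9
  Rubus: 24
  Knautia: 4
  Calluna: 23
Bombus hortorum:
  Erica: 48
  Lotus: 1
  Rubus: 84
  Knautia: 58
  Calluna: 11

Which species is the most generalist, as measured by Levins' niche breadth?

Bombus pascuorum

Proportions for Bombus pascuorum (n=72): 12/72=0.1667, 9/72=0.1250, 24/72=0.3333, 4/72=0.0556, 23/72=0.3194
Proportions for Bombus hortorum (n=202): 48/202=0.2376, 1/202=0.0050, 84/202=0.4158, 58/202=0.2871, 11/202=0.0545
Σp_pascᵢ² = 0.1667² + 0.1250² + 0.3333² + 0.0556² + 0.3194² = 0.027789 + 0.015625 + 0.111089 + 0.003091 + 0.102016 = 0.259610
B_pasc = 1 / 0.259610 = 3.8519
Σp_hortᵢ² = 0.2376² + 0.0050² + 0.4158² + 0.2871² + 0.0545² = 0.056454 + 0.000025 + 0.172890 + 0.082426 + 0.002970 = 0.314765
B_hort = 1 / 0.314765 = 3.1770
Highest B → broadest niche (most generalist): Bombus pascuorum (B = 3.85).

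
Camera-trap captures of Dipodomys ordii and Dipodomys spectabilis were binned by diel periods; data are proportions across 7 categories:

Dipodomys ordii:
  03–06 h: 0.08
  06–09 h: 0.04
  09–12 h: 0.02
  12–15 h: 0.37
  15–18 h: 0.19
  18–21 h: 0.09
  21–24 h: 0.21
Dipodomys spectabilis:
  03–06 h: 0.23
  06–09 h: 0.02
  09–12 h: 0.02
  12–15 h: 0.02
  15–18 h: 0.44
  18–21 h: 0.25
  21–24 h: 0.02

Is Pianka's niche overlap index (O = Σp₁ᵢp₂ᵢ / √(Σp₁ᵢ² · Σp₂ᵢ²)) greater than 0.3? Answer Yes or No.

Yes

Σ p₁ᵢp₂ᵢ = 0.0184 + 0.0008 + 0.0004 + 0.0074 + 0.0836 + 0.0225 + 0.0042 = 0.1373
Σp_1ᵢ² = 0.08² + 0.04² + 0.02² + 0.37² + 0.19² + 0.09² + 0.21² = 0.0064 + 0.0016 + 0.0004 + 0.1369 + 0.0361 + 0.0081 + 0.0441 = 0.2336
Σp_2ᵢ² = 0.23² + 0.02² + 0.02² + 0.02² + 0.44² + 0.25² + 0.02² = 0.0529 + 0.0004 + 0.0004 + 0.0004 + 0.1936 + 0.0625 + 0.0004 = 0.3106
O = 0.1373 / √(0.2336 × 0.3106) = 0.1373 / 0.26936 = 0.5097
O = 0.5097 > 0.3 → Yes.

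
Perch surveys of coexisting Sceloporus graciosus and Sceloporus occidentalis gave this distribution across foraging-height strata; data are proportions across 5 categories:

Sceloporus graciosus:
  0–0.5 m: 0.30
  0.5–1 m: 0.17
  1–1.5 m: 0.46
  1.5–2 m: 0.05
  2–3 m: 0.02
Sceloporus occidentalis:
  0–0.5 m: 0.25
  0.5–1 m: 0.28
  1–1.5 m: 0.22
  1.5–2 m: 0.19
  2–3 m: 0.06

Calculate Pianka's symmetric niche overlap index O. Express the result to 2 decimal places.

0.85

Σ p₁ᵢp₂ᵢ = 0.0750 + 0.0476 + 0.1012 + 0.0095 + 0.0012 = 0.2345
Σp_1ᵢ² = 0.30² + 0.17² + 0.46² + 0.05² + 0.02² = 0.0900 + 0.0289 + 0.2116 + 0.0025 + 0.0004 = 0.3334
Σp_2ᵢ² = 0.25² + 0.28² + 0.22² + 0.19² + 0.06² = 0.0625 + 0.0784 + 0.0484 + 0.0361 + 0.0036 = 0.2290
O = 0.2345 / √(0.3334 × 0.2290) = 0.2345 / 0.27631 = 0.8487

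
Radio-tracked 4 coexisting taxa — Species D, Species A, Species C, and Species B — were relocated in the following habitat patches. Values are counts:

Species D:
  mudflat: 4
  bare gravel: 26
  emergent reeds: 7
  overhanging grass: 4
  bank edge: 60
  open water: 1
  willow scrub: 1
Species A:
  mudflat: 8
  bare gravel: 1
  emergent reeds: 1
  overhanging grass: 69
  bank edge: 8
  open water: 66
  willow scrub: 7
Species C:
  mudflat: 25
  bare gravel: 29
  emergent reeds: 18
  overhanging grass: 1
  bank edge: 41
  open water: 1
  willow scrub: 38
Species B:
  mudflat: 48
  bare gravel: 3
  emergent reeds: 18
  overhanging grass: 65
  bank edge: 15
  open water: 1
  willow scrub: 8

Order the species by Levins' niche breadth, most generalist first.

Species C > Species B > Species A > Species D

Proportions for Species D (n=103): 4/103=0.0388, 26/103=0.2524, 7/103=0.0680, 4/103=0.0388, 60/103=0.5825, 1/103=0.0097, 1/103=0.0097
Proportions for Species A (n=160): 8/160=0.0500, 1/160=0.0063, 1/160=0.0063, 69/160=0.4313, 8/160=0.0500, 66/160=0.4125, 7/160=0.0438
Proportions for Species C (n=153): 25/153=0.1634, 29/153=0.1895, 18/153=0.1176, 1/153=0.0065, 41/153=0.2680, 1/153=0.0065, 38/153=0.2484
Proportions for Species B (n=158): 48/158=0.3038, 3/158=0.0190, 18/158=0.1139, 65/158=0.4114, 15/158=0.0949, 1/158=0.0063, 8/158=0.0506
Σp_Dᵢ² = 0.0388² + 0.2524² + 0.0680² + 0.0388² + 0.5825² + 0.0097² + 0.0097² = 0.001505 + 0.063706 + 0.004624 + 0.001505 + 0.339306 + 0.000094 + 0.000094 = 0.410834
B_D = 1 / 0.410834 = 2.4341
Σp_Aᵢ² = 0.0500² + 0.0063² + 0.0063² + 0.4313² + 0.0500² + 0.4125² + 0.0438² = 0.002500 + 0.000040 + 0.000040 + 0.186020 + 0.002500 + 0.170156 + 0.001918 = 0.363174
B_A = 1 / 0.363174 = 2.7535
Σp_Cᵢ² = 0.1634² + 0.1895² + 0.1176² + 0.0065² + 0.2680² + 0.0065² + 0.2484² = 0.026700 + 0.035910 + 0.013830 + 0.000042 + 0.071824 + 0.000042 + 0.061703 = 0.210051
B_C = 1 / 0.210051 = 4.7607
Σp_Bᵢ² = 0.3038² + 0.0190² + 0.1139² + 0.4114² + 0.0949² + 0.0063² + 0.0506² = 0.092294 + 0.000361 + 0.012973 + 0.169250 + 0.009006 + 0.000040 + 0.002560 = 0.286484
B_B = 1 / 0.286484 = 3.4906
Ranking by B (broadest → narrowest): Species C (4.76) > Species B (3.49) > Species A (2.75) > Species D (2.43)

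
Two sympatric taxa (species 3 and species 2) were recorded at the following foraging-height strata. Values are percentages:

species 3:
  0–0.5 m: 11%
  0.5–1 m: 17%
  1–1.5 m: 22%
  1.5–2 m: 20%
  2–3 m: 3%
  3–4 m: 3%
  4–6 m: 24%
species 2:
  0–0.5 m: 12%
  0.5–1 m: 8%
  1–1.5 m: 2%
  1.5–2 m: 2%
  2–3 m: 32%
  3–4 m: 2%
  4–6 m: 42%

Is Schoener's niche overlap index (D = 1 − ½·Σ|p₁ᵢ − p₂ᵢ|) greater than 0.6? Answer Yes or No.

Convert percentages to proportions (divide by 100).
Σ|p₁ᵢ − p₂ᵢ| = 0.01 + 0.09 + 0.20 + 0.18 + 0.29 + 0.01 + 0.18 = 0.96
D = 1 − ½ × 0.96 = 1 − 0.480 = 0.5200
D = 0.5200 < 0.6 → No.

No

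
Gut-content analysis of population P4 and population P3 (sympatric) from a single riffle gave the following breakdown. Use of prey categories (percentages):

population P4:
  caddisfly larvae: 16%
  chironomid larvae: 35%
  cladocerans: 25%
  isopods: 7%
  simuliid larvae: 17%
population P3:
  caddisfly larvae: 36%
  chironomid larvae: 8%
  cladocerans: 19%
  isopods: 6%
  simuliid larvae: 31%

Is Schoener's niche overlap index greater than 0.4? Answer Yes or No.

Yes

Convert percentages to proportions (divide by 100).
Σ|p₁ᵢ − p₂ᵢ| = 0.20 + 0.27 + 0.06 + 0.01 + 0.14 = 0.68
D = 1 − ½ × 0.68 = 1 − 0.340 = 0.6600
D = 0.6600 > 0.4 → Yes.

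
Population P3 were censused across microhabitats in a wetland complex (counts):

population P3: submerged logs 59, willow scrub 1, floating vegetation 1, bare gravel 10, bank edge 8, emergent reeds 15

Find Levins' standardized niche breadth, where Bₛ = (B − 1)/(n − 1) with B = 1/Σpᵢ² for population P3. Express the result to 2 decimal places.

Proportions for population P3 (n=94): 59/94=0.6277, 1/94=0.0106, 1/94=0.0106, 10/94=0.1064, 8/94=0.0851, 15/94=0.1596
Σpᵢ² = 0.6277² + 0.0106² + 0.0106² + 0.1064² + 0.0851² + 0.1596² = 0.394007 + 0.000112 + 0.000112 + 0.011321 + 0.007242 + 0.025472 = 0.438266
B = 1 / 0.438266 = 2.2817
Bₛ = (B − 1)/(n − 1) = (2.2817 − 1)/(6 − 1) = 1.2817/5 = 0.2563

0.26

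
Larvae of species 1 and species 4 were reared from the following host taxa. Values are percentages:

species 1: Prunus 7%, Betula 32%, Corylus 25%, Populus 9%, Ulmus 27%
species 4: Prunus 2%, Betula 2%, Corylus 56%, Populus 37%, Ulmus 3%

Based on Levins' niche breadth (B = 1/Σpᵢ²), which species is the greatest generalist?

species 1

Convert percentages to proportions (divide by 100).
Σp_1ᵢ² = 0.07² + 0.32² + 0.25² + 0.09² + 0.27² = 0.0049 + 0.1024 + 0.0625 + 0.0081 + 0.0729 = 0.2508
B_1 = 1 / 0.2508 = 3.9872
Σp_4ᵢ² = 0.02² + 0.02² + 0.56² + 0.37² + 0.03² = 0.0004 + 0.0004 + 0.3136 + 0.1369 + 0.0009 = 0.4522
B_4 = 1 / 0.4522 = 2.2114
Highest B → broadest niche (most generalist): species 1 (B = 3.99).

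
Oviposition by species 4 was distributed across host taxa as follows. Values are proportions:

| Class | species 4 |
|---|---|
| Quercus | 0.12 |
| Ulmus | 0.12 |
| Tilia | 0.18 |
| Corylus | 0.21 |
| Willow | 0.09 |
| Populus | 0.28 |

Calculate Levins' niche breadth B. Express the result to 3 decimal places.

Σpᵢ² = 0.12² + 0.12² + 0.18² + 0.21² + 0.09² + 0.28² = 0.0144 + 0.0144 + 0.0324 + 0.0441 + 0.0081 + 0.0784 = 0.1918
B = 1 / 0.1918 = 5.21376

5.214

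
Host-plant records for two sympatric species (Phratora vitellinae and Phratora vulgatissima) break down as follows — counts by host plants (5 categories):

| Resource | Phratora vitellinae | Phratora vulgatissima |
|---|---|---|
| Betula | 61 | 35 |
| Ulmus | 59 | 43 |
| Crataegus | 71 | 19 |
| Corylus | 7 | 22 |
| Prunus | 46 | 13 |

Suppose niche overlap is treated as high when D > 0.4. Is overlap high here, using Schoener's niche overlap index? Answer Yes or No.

Proportions for Phratora vitellinae (n=244): 61/244=0.2500, 59/244=0.2418, 71/244=0.2910, 7/244=0.0287, 46/244=0.1885
Proportions for Phratora vulgatissima (n=132): 35/132=0.2652, 43/132=0.3258, 19/132=0.1439, 22/132=0.1667, 13/132=0.0985
Σ|p₁ᵢ − p₂ᵢ| = 0.0152 + 0.0840 + 0.1471 + 0.1380 + 0.0900 = 0.4743
D = 1 − ½ × 0.4743 = 1 − 0.23715 = 0.76285
D = 0.76285 > 0.4 → Yes.

Yes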